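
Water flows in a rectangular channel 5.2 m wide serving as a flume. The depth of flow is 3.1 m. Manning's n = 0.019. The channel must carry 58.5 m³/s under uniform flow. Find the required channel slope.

Flow area A = b·y = 5.2 × 3.1 = 16.12 m². Wetted perimeter P = b + 2y = 5.2 + 2×3.1 = 11.4 m.
Hydraulic radius R = A/P = 16.12/11.4 = 1.414 m.
From Manning's equation, S = [nQ / (1 A R^(2/3))]² = [0.019 × 58.5 / (1 × 16.12 × 1.414^(2/3))]² = 0.003.

S = 0.003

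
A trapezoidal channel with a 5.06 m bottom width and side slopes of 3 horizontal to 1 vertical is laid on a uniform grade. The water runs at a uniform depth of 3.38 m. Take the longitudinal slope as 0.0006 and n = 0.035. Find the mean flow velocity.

With bottom width b = 5.06 m and side slope z = 3: A = (b + zy)y = (5.06 + 3×3.38)×3.38 = 51.38 m²; P = b + 2y√(1+z²) = 5.06 + 2×3.38×3.162 = 26.44 m.
Hydraulic radius R = A/P = 51.38/26.44 = 1.943 m.
From Manning's equation, V = (1/n) R^(2/3) S^(1/2) = (1/0.035) × 1.943^(2/3) × 0.0006^(1/2) = 1.09 m/s.

V = 1.09 m/s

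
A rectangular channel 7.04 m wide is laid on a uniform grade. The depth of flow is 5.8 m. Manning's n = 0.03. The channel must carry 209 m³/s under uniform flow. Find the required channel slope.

Flow area A = b·y = 7.04 × 5.8 = 40.83 m². Wetted perimeter P = b + 2y = 7.04 + 2×5.8 = 18.64 m.
Hydraulic radius R = A/P = 40.83/18.64 = 2.191 m.
From Manning's equation, S = [nQ / (1 A R^(2/3))]² = [0.03 × 209 / (1 × 40.83 × 2.191^(2/3))]² = 0.00829.

S = 0.00829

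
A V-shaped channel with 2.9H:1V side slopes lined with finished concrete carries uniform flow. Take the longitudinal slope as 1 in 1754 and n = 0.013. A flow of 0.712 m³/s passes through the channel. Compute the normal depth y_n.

y_n = 0.567 m

Manning's equation rearranged: A R^(2/3) = nQ / (1·√S) = 0.013 × 0.712 / (√0.0005701) = 0.3876.
Try y = 0.667 m: A R^(2/3) = 0.5977 — too large.
Try y = 0.506 m: A R^(2/3) = 0.2861 — too small.
Try y = 0.567 m: A R^(2/3) = 0.3876 — close enough.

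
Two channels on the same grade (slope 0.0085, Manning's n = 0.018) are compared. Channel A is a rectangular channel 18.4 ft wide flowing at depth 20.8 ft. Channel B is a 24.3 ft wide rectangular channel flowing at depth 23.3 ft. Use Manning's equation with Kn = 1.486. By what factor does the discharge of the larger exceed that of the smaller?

Channel A: Flow area A = b·y = 18.4 × 20.8 = 382.7 ft². Wetted perimeter P = b + 2y = 18.4 + 2×20.8 = 60 ft. Hydraulic radius R = A/P = 382.7/60 = 6.379 ft. Q_A = (1.486/0.018)·382.7·6.379^(2/3)·√0.0085 = 10020 ft³/s.
Channel B: Flow area A = b·y = 24.3 × 23.3 = 566.2 ft². Wetted perimeter P = b + 2y = 24.3 + 2×23.3 = 70.9 ft. Hydraulic radius R = A/P = 566.2/70.9 = 7.986 ft. Q_B = (1.486/0.018)·566.2·7.986^(2/3)·√0.0085 = 17220 ft³/s.
The larger discharge is 17220 ft³/s and the smaller is 10020 ft³/s; the ratio is 1.72.

1.72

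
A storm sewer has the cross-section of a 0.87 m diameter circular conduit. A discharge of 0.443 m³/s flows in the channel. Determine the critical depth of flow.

At critical depth, Q² T / (g A³) = 1, i.e. A³/T = Q²/g = 0.443²/9.81 = 0.02.
At y = 0.318 m: A³/T = 0.00908 — too small.
At y = 0.483 m: A³/T = 0.04502 — too large.
At y = 0.391 m: A³/T = 0.02008 — close enough.

y_c = 0.391 m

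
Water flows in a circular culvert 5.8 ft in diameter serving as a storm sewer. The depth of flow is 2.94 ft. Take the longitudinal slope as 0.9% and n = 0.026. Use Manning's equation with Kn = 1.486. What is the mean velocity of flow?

V = 6.99 ft/s

For a circular section of diameter D = 5.8 ft at depth y = 2.94 ft, the central angle is θ = 2 arccos(1 − 2y/D) = 3.169 rad. Then A = (D²/8)(θ − sin θ) = 13.44 ft² and P = Dθ/2 = 9.191 ft.
Hydraulic radius R = A/P = 13.44/9.191 = 1.463 ft.
From Manning's equation, V = (1.486/n) R^(2/3) S^(1/2) = (1.486/0.026) × 1.463^(2/3) × 0.009^(1/2) = 6.99 ft/s.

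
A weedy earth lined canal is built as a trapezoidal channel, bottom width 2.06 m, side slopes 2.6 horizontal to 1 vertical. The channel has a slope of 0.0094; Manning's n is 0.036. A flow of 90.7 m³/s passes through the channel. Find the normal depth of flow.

y_n = 2.79 m

Manning's equation rearranged: A R^(2/3) = nQ / (1·√S) = 0.036 × 90.7 / (√0.0094) = 33.68.
Try y = 2.35 m: A R^(2/3) = 22.48 — short.
Try y = 3.31 m: A R^(2/3) = 50.72 — over.
Try y = 2.79 m: A R^(2/3) = 33.69 — matches.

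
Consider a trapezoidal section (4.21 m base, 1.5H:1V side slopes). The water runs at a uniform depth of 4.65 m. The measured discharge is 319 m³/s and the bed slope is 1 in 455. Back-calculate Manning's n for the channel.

n = 0.014

With bottom width b = 4.21 m and side slope z = 1.5: A = (b + zy)y = (4.21 + 1.5×4.65)×4.65 = 52.01 m²; P = b + 2y√(1+z²) = 4.21 + 2×4.65×1.803 = 20.98 m.
Hydraulic radius R = A/P = 52.01/20.98 = 2.48 m.
Rearranging Manning's equation: n = (1/Q) A R^(2/3) S^(1/2) = (1/319) × 52.01 × 2.48^(2/3) × √0.002198 = 0.014.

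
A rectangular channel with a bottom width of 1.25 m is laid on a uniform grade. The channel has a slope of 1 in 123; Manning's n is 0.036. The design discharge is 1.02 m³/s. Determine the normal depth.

Manning's equation rearranged: A R^(2/3) = nQ / (1·√S) = 0.036 × 1.02 / (√0.00813) = 0.4072.
Trying y = 0.492 m: A R^(2/3) = 0.2603 — too small.
Trying y = 0.792 m: A R^(2/3) = 0.491 — too large.
Trying y = 0.686 m: A R^(2/3) = 0.407 — matches.

y_n = 0.686 m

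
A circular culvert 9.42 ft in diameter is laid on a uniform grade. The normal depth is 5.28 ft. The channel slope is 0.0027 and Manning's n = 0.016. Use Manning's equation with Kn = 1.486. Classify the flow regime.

subcritical

For a circular section of diameter D = 9.42 ft at depth y = 5.28 ft, the central angle is θ = 2 arccos(1 − 2y/D) = 3.384 rad. Then A = (D²/8)(θ − sin θ) = 40.2 ft² and P = Dθ/2 = 15.94 ft.
Hydraulic radius R = A/P = 40.2/15.94 = 2.522 ft.
V = (1.486/n) R^(2/3) √S = (1.486/0.016) × 2.522^(2/3) × √0.0027 = 8.942 ft/s. Hydraulic depth D_h = A/T = 40.2/9.351 = 4.299 ft.
Froude number Fr = V/√(g·D_h) = 8.942/√(32.2×4.299) = 0.76, which is less than 1, so the flow is subcritical.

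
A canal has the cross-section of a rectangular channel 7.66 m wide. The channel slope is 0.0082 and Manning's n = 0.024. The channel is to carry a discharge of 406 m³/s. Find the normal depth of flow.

y_n = 7.55 m

Manning's equation rearranged: A R^(2/3) = nQ / (1·√S) = 0.024 × 406 / (√0.0082) = 107.6.
Trying y = 6.45 m: A R^(2/3) = 88.64 — too small.
Trying y = 8.16 m: A R^(2/3) = 118.4 — too large.
Trying y = 7.55 m: A R^(2/3) = 107.7 — ≈ 107.6.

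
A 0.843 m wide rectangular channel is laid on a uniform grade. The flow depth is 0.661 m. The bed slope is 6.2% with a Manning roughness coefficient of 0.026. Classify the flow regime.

Flow area A = b·y = 0.843 × 0.661 = 0.5572 m². Wetted perimeter P = b + 2y = 0.843 + 2×0.661 = 2.165 m.
Hydraulic radius R = A/P = 0.5572/2.165 = 0.2574 m.
V = (1/n) R^(2/3) √S = (1/0.026) × 0.2574^(2/3) × √0.062 = 3.875 m/s. Hydraulic depth D_h = A/T = 0.5572/0.843 = 0.661 m.
Froude number Fr = V/√(g·D_h) = 3.875/√(9.81×0.661) = 1.52, which is greater than 1, so the flow is supercritical.

supercritical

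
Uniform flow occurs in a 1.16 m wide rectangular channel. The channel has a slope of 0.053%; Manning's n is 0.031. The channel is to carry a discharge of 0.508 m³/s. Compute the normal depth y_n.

y_n = 1.12 m

Manning's equation rearranged: A R^(2/3) = nQ / (1·√S) = 0.031 × 0.508 / (√0.00053) = 0.684.
Try y = 0.784 m: A R^(2/3) = 0.4372 — low.
Try y = 1.12 m: A R^(2/3) = 0.6841 — ≈ 0.684.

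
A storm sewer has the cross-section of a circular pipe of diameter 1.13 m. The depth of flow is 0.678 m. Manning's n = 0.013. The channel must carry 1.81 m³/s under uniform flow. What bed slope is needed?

S = 0.00658

For a circular section of diameter D = 1.13 m at depth y = 0.678 m, the central angle is θ = 2 arccos(1 − 2y/D) = 3.544 rad. Then A = (D²/8)(θ − sin θ) = 0.6283 m² and P = Dθ/2 = 2.003 m.
Hydraulic radius R = A/P = 0.6283/2.003 = 0.3137 m.
From Manning's equation, S = [nQ / (1 A R^(2/3))]² = [0.013 × 1.81 / (1 × 0.6283 × 0.3137^(2/3))]² = 0.00658.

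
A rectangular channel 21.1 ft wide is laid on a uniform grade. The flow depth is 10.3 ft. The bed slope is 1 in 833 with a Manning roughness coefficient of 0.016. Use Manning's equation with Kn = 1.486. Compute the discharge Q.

Q = 2100 ft³/s

Flow area A = b·y = 21.1 × 10.3 = 217.3 ft². Wetted perimeter P = b + 2y = 21.1 + 2×10.3 = 41.7 ft.
Hydraulic radius R = A/P = 217.3/41.7 = 5.212 ft.
Manning's equation: Q = (1.486/n) A R^(2/3) S^(1/2) = (1.486/0.016) × 217.3 × 5.212^(2/3) × 0.0012^(1/2) = 2100 ft³/s.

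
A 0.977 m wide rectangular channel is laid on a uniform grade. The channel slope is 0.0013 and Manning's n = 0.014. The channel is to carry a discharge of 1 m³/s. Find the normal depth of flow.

Manning's equation rearranged: A R^(2/3) = nQ / (1·√S) = 0.014 × 1 / (√0.0013) = 0.3883.
Try y = 0.775 m: A R^(2/3) = 0.339 — too small.
Try y = 1.01 m: A R^(2/3) = 0.4705 — too large.
Try y = 0.864 m: A R^(2/3) = 0.3884 — matches.

y_n = 0.864 m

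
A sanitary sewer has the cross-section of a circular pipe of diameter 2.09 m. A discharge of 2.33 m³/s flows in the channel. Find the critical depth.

y_c = 0.712 m

At critical depth, Q² T / (g A³) = 1, i.e. A³/T = Q²/g = 2.33²/9.81 = 0.5534.
Try y = 0.864 m: A³/T = 1.166 — high.
Try y = 0.634 m: A³/T = 0.3535 — low.
Try y = 0.712 m: A³/T = 0.5538 — ≈ 0.5534.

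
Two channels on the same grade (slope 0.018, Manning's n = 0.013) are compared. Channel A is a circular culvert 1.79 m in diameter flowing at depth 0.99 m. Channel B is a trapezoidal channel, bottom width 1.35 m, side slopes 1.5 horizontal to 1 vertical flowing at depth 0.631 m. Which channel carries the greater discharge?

Channel A: For a circular section of diameter D = 1.79 m at depth y = 0.99 m, the central angle is θ = 2 arccos(1 − 2y/D) = 3.354 rad. Then A = (D²/8)(θ − sin θ) = 1.428 m² and P = Dθ/2 = 3.002 m. Hydraulic radius R = A/P = 1.428/3.002 = 0.4757 m. Q_A = (1/0.013)·1.428·0.4757^(2/3)·√0.018 = 8.98 m³/s.
Channel B: With bottom width b = 1.35 m and side slope z = 1.5: A = (b + zy)y = (1.35 + 1.5×0.631)×0.631 = 1.449 m²; P = b + 2y√(1+z²) = 1.35 + 2×0.631×1.803 = 3.625 m. Hydraulic radius R = A/P = 1.449/3.625 = 0.3997 m. Q_B = (1/0.013)·1.449·0.3997^(2/3)·√0.018 = 8.115 m³/s.
Q_A = 8.98 m³/s vs Q_B = 8.115 m³/s, so channel A carries more.

channel A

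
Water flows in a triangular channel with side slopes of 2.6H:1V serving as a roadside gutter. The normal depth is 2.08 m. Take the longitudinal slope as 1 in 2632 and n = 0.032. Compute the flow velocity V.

V = 0.597 m/s

For a triangular section with side slope z = 2.6: A = zy² = 2.6×2.08² = 11.25 m²; P = 2y√(1+z²) = 2×2.08×2.786 = 11.59 m.
Hydraulic radius R = A/P = 11.25/11.59 = 0.9707 m.
From Manning's equation, V = (1/n) R^(2/3) S^(1/2) = (1/0.032) × 0.9707^(2/3) × 0.0003799^(1/2) = 0.597 m/s.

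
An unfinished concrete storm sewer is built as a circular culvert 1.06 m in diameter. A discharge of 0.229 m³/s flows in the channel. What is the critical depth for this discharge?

y_c = 0.262 m

At critical depth, Q² T / (g A³) = 1, i.e. A³/T = Q²/g = 0.229²/9.81 = 0.005346.
Try y = 0.296 m: A³/T = 0.008603 — too large.
Try y = 0.217 m: A³/T = 0.002563 — too small.
Try y = 0.262 m: A³/T = 0.005351 — matches.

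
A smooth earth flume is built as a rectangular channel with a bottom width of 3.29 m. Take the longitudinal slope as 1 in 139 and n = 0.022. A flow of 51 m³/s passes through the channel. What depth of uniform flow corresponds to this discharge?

y_n = 3.69 m

Manning's equation rearranged: A R^(2/3) = nQ / (1·√S) = 0.022 × 51 / (√0.007194) = 13.23.
Try y = 4.43 m: A R^(2/3) = 16.45 — too large.
Try y = 3.19 m: A R^(2/3) = 11.08 — too small.
Try y = 3.69 m: A R^(2/3) = 13.23 — ≈ 13.23.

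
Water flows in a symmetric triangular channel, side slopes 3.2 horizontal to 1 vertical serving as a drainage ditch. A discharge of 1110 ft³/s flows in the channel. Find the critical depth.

y_c = 5.95 ft

At critical depth, Q² T / (g A³) = 1, i.e. A³/T = Q²/g = 1110²/32.2 = 38260.
Try y = 6.56 ft: A³/T = 62200 — high.
Try y = 4.69 ft: A³/T = 11620 — low.
Try y = 5.95 ft: A³/T = 38180 — ≈ 38260.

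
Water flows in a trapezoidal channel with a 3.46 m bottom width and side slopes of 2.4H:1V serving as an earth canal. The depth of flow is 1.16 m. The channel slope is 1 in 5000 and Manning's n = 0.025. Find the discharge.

Q = 3.42 m³/s

With bottom width b = 3.46 m and side slope z = 2.4: A = (b + zy)y = (3.46 + 2.4×1.16)×1.16 = 7.243 m²; P = b + 2y√(1+z²) = 3.46 + 2×1.16×2.6 = 9.492 m.
Hydraulic radius R = A/P = 7.243/9.492 = 0.7631 m.
Manning's equation: Q = (1/n) A R^(2/3) S^(1/2) = (1/0.025) × 7.243 × 0.7631^(2/3) × 0.0002^(1/2) = 3.42 m³/s.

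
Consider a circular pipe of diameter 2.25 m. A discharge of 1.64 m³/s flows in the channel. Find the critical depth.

y_c = 0.581 m

At critical depth, Q² T / (g A³) = 1, i.e. A³/T = Q²/g = 1.64²/9.81 = 0.2742.
Trying y = 0.663 m: A³/T = 0.4567 — over.
Trying y = 0.503 m: A³/T = 0.1558 — short.
Trying y = 0.581 m: A³/T = 0.2734 — ≈ 0.2742.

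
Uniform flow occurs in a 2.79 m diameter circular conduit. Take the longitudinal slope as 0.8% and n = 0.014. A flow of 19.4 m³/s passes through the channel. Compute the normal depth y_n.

Manning's equation rearranged: A R^(2/3) = nQ / (1·√S) = 0.014 × 19.4 / (√0.008) = 3.037.
Try y = 1.24 m: A R^(2/3) = 1.959 — too small.
Try y = 1.9 m: A R^(2/3) = 3.881 — too large.
Try y = 1.61 m: A R^(2/3) = 3.041 — matches.

y_n = 1.61 m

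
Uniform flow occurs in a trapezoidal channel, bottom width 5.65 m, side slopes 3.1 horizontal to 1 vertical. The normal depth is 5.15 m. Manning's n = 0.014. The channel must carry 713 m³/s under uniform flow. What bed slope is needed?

S = 0.002

With bottom width b = 5.65 m and side slope z = 3.1: A = (b + zy)y = (5.65 + 3.1×5.15)×5.15 = 111.3 m²; P = b + 2y√(1+z²) = 5.65 + 2×5.15×3.257 = 39.2 m.
Hydraulic radius R = A/P = 111.3/39.2 = 2.84 m.
From Manning's equation, S = [nQ / (1 A R^(2/3))]² = [0.014 × 713 / (1 × 111.3 × 2.84^(2/3))]² = 0.002.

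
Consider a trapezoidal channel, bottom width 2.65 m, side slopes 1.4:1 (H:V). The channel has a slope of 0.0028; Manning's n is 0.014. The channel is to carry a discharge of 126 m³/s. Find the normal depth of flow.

Manning's equation rearranged: A R^(2/3) = nQ / (1·√S) = 0.014 × 126 / (√0.0028) = 33.34.
At y = 3.94 m: A R^(2/3) = 50.82 — too large.
At y = 2.66 m: A R^(2/3) = 21.59 — too small.
At y = 3.26 m: A R^(2/3) = 33.44 — matches.

y_n = 3.26 m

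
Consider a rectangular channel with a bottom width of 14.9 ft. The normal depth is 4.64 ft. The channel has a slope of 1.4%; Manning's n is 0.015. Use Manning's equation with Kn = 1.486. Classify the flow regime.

supercritical

Flow area A = b·y = 14.9 × 4.64 = 69.14 ft². Wetted perimeter P = b + 2y = 14.9 + 2×4.64 = 24.18 ft.
Hydraulic radius R = A/P = 69.14/24.18 = 2.859 ft.
V = (1.486/n) R^(2/3) √S = (1.486/0.015) × 2.859^(2/3) × √0.014 = 23.61 ft/s. Hydraulic depth D_h = A/T = 69.14/14.9 = 4.64 ft.
Froude number Fr = V/√(g·D_h) = 23.61/√(32.2×4.64) = 1.93, which is greater than 1, so the flow is supercritical.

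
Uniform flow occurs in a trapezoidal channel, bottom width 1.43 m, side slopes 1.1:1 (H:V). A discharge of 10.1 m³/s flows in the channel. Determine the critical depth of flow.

y_c = 1.25 m

At critical depth, Q² T / (g A³) = 1, i.e. A³/T = Q²/g = 10.1²/9.81 = 10.4.
Try y = 0.96 m: A³/T = 3.838 — low.
Try y = 1.25 m: A³/T = 10.31 — ≈ 10.4.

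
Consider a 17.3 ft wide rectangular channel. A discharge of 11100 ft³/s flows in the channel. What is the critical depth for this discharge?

For a rectangular channel, critical depth y_c = (q²/g)^(1/3) where q = Q/b = 11100/17.3 = 641.6 ft²/s.
So y_c = (641.6²/32.2)^(1/3) = 23.4 ft.

y_c = 23.4 ft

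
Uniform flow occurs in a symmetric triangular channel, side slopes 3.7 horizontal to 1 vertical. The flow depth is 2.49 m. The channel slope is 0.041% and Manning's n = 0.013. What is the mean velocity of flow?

For a triangular section with side slope z = 3.7: A = zy² = 3.7×2.49² = 22.94 m²; P = 2y√(1+z²) = 2×2.49×3.833 = 19.09 m.
Hydraulic radius R = A/P = 22.94/19.09 = 1.202 m.
From Manning's equation, V = (1/n) R^(2/3) S^(1/2) = (1/0.013) × 1.202^(2/3) × 0.00041^(1/2) = 1.76 m/s.

V = 1.76 m/s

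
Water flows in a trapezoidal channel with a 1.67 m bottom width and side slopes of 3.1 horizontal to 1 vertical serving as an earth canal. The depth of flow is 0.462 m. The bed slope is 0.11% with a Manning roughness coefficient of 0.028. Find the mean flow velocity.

V = 0.538 m/s

With bottom width b = 1.67 m and side slope z = 3.1: A = (b + zy)y = (1.67 + 3.1×0.462)×0.462 = 1.433 m²; P = b + 2y√(1+z²) = 1.67 + 2×0.462×3.257 = 4.68 m.
Hydraulic radius R = A/P = 1.433/4.68 = 0.3063 m.
From Manning's equation, V = (1/n) R^(2/3) S^(1/2) = (1/0.028) × 0.3063^(2/3) × 0.0011^(1/2) = 0.538 m/s.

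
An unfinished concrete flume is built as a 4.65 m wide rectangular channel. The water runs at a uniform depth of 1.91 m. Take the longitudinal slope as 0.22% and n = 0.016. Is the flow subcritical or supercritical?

Flow area A = b·y = 4.65 × 1.91 = 8.882 m². Wetted perimeter P = b + 2y = 4.65 + 2×1.91 = 8.47 m.
Hydraulic radius R = A/P = 8.882/8.47 = 1.049 m.
V = (1/n) R^(2/3) √S = (1/0.016) × 1.049^(2/3) × √0.0022 = 3.026 m/s. Hydraulic depth D_h = A/T = 8.882/4.65 = 1.91 m.
Froude number Fr = V/√(g·D_h) = 3.026/√(9.81×1.91) = 0.699, which is less than 1, so the flow is subcritical.

subcritical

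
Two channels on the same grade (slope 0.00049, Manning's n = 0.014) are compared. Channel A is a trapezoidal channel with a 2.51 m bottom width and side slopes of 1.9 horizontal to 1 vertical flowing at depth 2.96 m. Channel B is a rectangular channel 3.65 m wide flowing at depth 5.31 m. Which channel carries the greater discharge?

Channel A: With bottom width b = 2.51 m and side slope z = 1.9: A = (b + zy)y = (2.51 + 1.9×2.96)×2.96 = 24.08 m²; P = b + 2y√(1+z²) = 2.51 + 2×2.96×2.147 = 15.22 m. Hydraulic radius R = A/P = 24.08/15.22 = 1.582 m. Q_A = (1/0.014)·24.08·1.582^(2/3)·√0.00049 = 51.68 m³/s.
Channel B: Flow area A = b·y = 3.65 × 5.31 = 19.38 m². Wetted perimeter P = b + 2y = 3.65 + 2×5.31 = 14.27 m. Hydraulic radius R = A/P = 19.38/14.27 = 1.358 m. Q_B = (1/0.014)·19.38·1.358^(2/3)·√0.00049 = 37.58 m³/s.
Q_A = 51.68 m³/s vs Q_B = 37.58 m³/s, so channel A carries more.

channel A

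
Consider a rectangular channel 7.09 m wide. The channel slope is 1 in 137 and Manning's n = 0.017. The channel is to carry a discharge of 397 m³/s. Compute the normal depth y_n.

y_n = 6.42 m

Manning's equation rearranged: A R^(2/3) = nQ / (1·√S) = 0.017 × 397 / (√0.007299) = 79.
Try y = 4.37 m: A R^(2/3) = 48.48 — low.
Try y = 7.27 m: A R^(2/3) = 91.96 — high.
Try y = 6.42 m: A R^(2/3) = 78.94 — ≈ 79.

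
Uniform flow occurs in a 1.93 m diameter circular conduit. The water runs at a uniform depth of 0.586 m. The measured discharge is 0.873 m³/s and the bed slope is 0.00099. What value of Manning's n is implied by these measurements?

For a circular section of diameter D = 1.93 m at depth y = 0.586 m, the central angle is θ = 2 arccos(1 − 2y/D) = 2.334 rad. Then A = (D²/8)(θ − sin θ) = 0.7506 m² and P = Dθ/2 = 2.253 m.
Hydraulic radius R = A/P = 0.7506/2.253 = 0.3332 m.
Rearranging Manning's equation: n = (1/Q) A R^(2/3) S^(1/2) = (1/0.873) × 0.7506 × 0.3332^(2/3) × √0.00099 = 0.013.

n = 0.013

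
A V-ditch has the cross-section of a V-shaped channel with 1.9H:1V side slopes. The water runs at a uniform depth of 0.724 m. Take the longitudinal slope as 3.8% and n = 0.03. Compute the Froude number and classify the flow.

supercritical

For a triangular section with side slope z = 1.9: A = zy² = 1.9×0.724² = 0.9959 m²; P = 2y√(1+z²) = 2×0.724×2.147 = 3.109 m.
Hydraulic radius R = A/P = 0.9959/3.109 = 0.3203 m.
V = (1/n) R^(2/3) √S = (1/0.03) × 0.3203^(2/3) × √0.038 = 3.042 m/s. Hydraulic depth D_h = A/T = 0.9959/2.751 = 0.362 m.
Froude number Fr = V/√(g·D_h) = 3.042/√(9.81×0.362) = 1.61, which is greater than 1, so the flow is supercritical.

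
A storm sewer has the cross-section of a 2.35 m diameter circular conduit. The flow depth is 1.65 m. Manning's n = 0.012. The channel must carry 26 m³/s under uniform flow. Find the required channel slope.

S = 0.0149

For a circular section of diameter D = 2.35 m at depth y = 1.65 m, the central angle is θ = 2 arccos(1 − 2y/D) = 3.974 rad. Then A = (D²/8)(θ − sin θ) = 3.254 m² and P = Dθ/2 = 4.669 m.
Hydraulic radius R = A/P = 3.254/4.669 = 0.6968 m.
From Manning's equation, S = [nQ / (1 A R^(2/3))]² = [0.012 × 26 / (1 × 3.254 × 0.6968^(2/3))]² = 0.0149.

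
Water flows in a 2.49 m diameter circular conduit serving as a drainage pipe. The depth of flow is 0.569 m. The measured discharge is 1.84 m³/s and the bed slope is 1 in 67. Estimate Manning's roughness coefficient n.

For a circular section of diameter D = 2.49 m at depth y = 0.569 m, the central angle is θ = 2 arccos(1 − 2y/D) = 1.994 rad. Then A = (D²/8)(θ − sin θ) = 0.8384 m² and P = Dθ/2 = 2.482 m.
Hydraulic radius R = A/P = 0.8384/2.482 = 0.3378 m.
Rearranging Manning's equation: n = (1/Q) A R^(2/3) S^(1/2) = (1/1.84) × 0.8384 × 0.3378^(2/3) × √0.01493 = 0.027.

n = 0.027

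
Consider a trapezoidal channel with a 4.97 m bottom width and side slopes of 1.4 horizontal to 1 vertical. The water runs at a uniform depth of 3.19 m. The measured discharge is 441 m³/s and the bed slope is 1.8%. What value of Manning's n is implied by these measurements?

n = 0.014

With bottom width b = 4.97 m and side slope z = 1.4: A = (b + zy)y = (4.97 + 1.4×3.19)×3.19 = 30.1 m²; P = b + 2y√(1+z²) = 4.97 + 2×3.19×1.72 = 15.95 m.
Hydraulic radius R = A/P = 30.1/15.95 = 1.888 m.
Rearranging Manning's equation: n = (1/Q) A R^(2/3) S^(1/2) = (1/441) × 30.1 × 1.888^(2/3) × √0.018 = 0.014.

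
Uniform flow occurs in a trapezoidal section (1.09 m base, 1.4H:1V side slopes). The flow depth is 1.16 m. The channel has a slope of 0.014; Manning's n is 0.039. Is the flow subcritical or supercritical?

subcritical

With bottom width b = 1.09 m and side slope z = 1.4: A = (b + zy)y = (1.09 + 1.4×1.16)×1.16 = 3.148 m²; P = b + 2y√(1+z²) = 1.09 + 2×1.16×1.72 = 5.081 m.
Hydraulic radius R = A/P = 3.148/5.081 = 0.6196 m.
V = (1/n) R^(2/3) √S = (1/0.039) × 0.6196^(2/3) × √0.014 = 2.205 m/s. Hydraulic depth D_h = A/T = 3.148/4.338 = 0.7257 m.
Froude number Fr = V/√(g·D_h) = 2.205/√(9.81×0.7257) = 0.826, which is less than 1, so the flow is subcritical.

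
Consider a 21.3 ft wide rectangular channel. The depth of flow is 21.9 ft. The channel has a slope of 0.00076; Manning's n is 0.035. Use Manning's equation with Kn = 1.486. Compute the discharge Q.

Q = 2030 ft³/s

Flow area A = b·y = 21.3 × 21.9 = 466.5 ft². Wetted perimeter P = b + 2y = 21.3 + 2×21.9 = 65.1 ft.
Hydraulic radius R = A/P = 466.5/65.1 = 7.165 ft.
Manning's equation: Q = (1.486/n) A R^(2/3) S^(1/2) = (1.486/0.035) × 466.5 × 7.165^(2/3) × 0.00076^(1/2) = 2030 ft³/s.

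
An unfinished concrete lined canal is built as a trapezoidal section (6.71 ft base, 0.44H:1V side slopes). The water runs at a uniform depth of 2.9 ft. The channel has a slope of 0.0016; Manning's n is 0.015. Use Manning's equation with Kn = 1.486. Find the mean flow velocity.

With bottom width b = 6.71 ft and side slope z = 0.44: A = (b + zy)y = (6.71 + 0.44×2.9)×2.9 = 23.16 ft²; P = b + 2y√(1+z²) = 6.71 + 2×2.9×1.093 = 13.05 ft.
Hydraulic radius R = A/P = 23.16/13.05 = 1.775 ft.
From Manning's equation, V = (1.486/n) R^(2/3) S^(1/2) = (1.486/0.015) × 1.775^(2/3) × 0.0016^(1/2) = 5.81 ft/s.

V = 5.81 ft/s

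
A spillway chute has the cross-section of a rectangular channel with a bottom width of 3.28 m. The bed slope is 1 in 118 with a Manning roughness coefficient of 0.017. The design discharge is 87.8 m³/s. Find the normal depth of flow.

y_n = 4.39 m

Manning's equation rearranged: A R^(2/3) = nQ / (1·√S) = 0.017 × 87.8 / (√0.008475) = 16.21.
Trying y = 5.3 m: A R^(2/3) = 20.2 — over.
Trying y = 3.79 m: A R^(2/3) = 13.6 — short.
Trying y = 4.39 m: A R^(2/3) = 16.21 — matches.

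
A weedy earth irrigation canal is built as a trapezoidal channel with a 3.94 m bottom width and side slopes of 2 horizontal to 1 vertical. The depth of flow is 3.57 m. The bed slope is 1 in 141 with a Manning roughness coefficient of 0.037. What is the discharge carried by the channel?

Q = 142 m³/s

With bottom width b = 3.94 m and side slope z = 2: A = (b + zy)y = (3.94 + 2×3.57)×3.57 = 39.56 m²; P = b + 2y√(1+z²) = 3.94 + 2×3.57×2.236 = 19.91 m.
Hydraulic radius R = A/P = 39.56/19.91 = 1.987 m.
Manning's equation: Q = (1/n) A R^(2/3) S^(1/2) = (1/0.037) × 39.56 × 1.987^(2/3) × 0.007092^(1/2) = 142 m³/s.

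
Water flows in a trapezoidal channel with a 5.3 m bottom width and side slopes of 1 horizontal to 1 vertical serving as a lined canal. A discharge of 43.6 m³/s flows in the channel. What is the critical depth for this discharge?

At critical depth, Q² T / (g A³) = 1, i.e. A³/T = Q²/g = 43.6²/9.81 = 193.8.
Trying y = 1.28 m: A³/T = 76.01 — low.
Trying y = 2.07 m: A³/T = 376.1 — high.
Trying y = 1.7 m: A³/T = 193.7 — ≈ 193.8.

y_c = 1.7 m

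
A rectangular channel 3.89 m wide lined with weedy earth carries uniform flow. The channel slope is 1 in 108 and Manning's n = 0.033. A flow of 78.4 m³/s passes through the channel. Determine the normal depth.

Manning's equation rearranged: A R^(2/3) = nQ / (1·√S) = 0.033 × 78.4 / (√0.009259) = 26.89.
At y = 6.5 m: A R^(2/3) = 33.09 — over.
At y = 4.01 m: A R^(2/3) = 18.67 — short.
At y = 5.44 m: A R^(2/3) = 26.89 — matches.

y_n = 5.44 m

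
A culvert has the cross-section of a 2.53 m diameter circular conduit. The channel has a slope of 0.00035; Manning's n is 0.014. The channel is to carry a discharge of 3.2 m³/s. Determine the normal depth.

y_n = 1.48 m

Manning's equation rearranged: A R^(2/3) = nQ / (1·√S) = 0.014 × 3.2 / (√0.00035) = 2.395.
Try y = 1.31 m: A R^(2/3) = 1.964 — low.
Try y = 1.77 m: A R^(2/3) = 3.099 — high.
Try y = 1.48 m: A R^(2/3) = 2.393 — close enough.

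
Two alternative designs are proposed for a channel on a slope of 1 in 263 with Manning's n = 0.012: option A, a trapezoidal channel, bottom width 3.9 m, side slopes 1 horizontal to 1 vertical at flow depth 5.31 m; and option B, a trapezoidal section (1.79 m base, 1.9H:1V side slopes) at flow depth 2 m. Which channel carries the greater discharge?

channel A

Channel A: With bottom width b = 3.9 m and side slope z = 1: A = (b + zy)y = (3.9 + 1×5.31)×5.31 = 48.91 m²; P = b + 2y√(1+z²) = 3.9 + 2×5.31×1.414 = 18.92 m. Hydraulic radius R = A/P = 48.91/18.92 = 2.585 m. Q_A = (1/0.012)·48.91·2.585^(2/3)·√0.003802 = 473.3 m³/s.
Channel B: With bottom width b = 1.79 m and side slope z = 1.9: A = (b + zy)y = (1.79 + 1.9×2)×2 = 11.18 m²; P = b + 2y√(1+z²) = 1.79 + 2×2×2.147 = 10.38 m. Hydraulic radius R = A/P = 11.18/10.38 = 1.077 m. Q_B = (1/0.012)·11.18·1.077^(2/3)·√0.003802 = 60.37 m³/s.
Q_A = 473.3 m³/s vs Q_B = 60.37 m³/s, so channel A carries more.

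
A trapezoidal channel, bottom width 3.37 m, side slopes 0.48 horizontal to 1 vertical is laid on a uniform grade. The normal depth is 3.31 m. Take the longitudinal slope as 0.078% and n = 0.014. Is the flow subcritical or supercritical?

With bottom width b = 3.37 m and side slope z = 0.48: A = (b + zy)y = (3.37 + 0.48×3.31)×3.31 = 16.41 m²; P = b + 2y√(1+z²) = 3.37 + 2×3.31×1.109 = 10.71 m.
Hydraulic radius R = A/P = 16.41/10.71 = 1.532 m.
V = (1/n) R^(2/3) √S = (1/0.014) × 1.532^(2/3) × √0.00078 = 2.651 m/s. Hydraulic depth D_h = A/T = 16.41/6.548 = 2.507 m.
Froude number Fr = V/√(g·D_h) = 2.651/√(9.81×2.507) = 0.535, which is less than 1, so the flow is subcritical.

subcritical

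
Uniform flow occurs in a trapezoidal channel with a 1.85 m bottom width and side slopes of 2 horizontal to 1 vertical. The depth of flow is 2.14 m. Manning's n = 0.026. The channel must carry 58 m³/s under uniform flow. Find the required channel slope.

S = 0.011

With bottom width b = 1.85 m and side slope z = 2: A = (b + zy)y = (1.85 + 2×2.14)×2.14 = 13.12 m²; P = b + 2y√(1+z²) = 1.85 + 2×2.14×2.236 = 11.42 m.
Hydraulic radius R = A/P = 13.12/11.42 = 1.149 m.
From Manning's equation, S = [nQ / (1 A R^(2/3))]² = [0.026 × 58 / (1 × 13.12 × 1.149^(2/3))]² = 0.011.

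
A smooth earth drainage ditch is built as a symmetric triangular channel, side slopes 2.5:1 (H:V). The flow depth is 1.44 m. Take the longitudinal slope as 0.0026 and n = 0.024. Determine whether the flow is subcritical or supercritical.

For a triangular section with side slope z = 2.5: A = zy² = 2.5×1.44² = 5.184 m²; P = 2y√(1+z²) = 2×1.44×2.693 = 7.755 m.
Hydraulic radius R = A/P = 5.184/7.755 = 0.6685 m.
V = (1/n) R^(2/3) √S = (1/0.024) × 0.6685^(2/3) × √0.0026 = 1.624 m/s. Hydraulic depth D_h = A/T = 5.184/7.2 = 0.72 m.
Froude number Fr = V/√(g·D_h) = 1.624/√(9.81×0.72) = 0.611, which is less than 1, so the flow is subcritical.

subcritical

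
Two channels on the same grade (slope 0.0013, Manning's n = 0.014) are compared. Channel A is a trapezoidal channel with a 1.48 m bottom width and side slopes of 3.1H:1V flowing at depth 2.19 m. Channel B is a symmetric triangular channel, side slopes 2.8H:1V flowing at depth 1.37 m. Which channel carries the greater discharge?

channel A

Channel A: With bottom width b = 1.48 m and side slope z = 3.1: A = (b + zy)y = (1.48 + 3.1×2.19)×2.19 = 18.11 m²; P = b + 2y√(1+z²) = 1.48 + 2×2.19×3.257 = 15.75 m. Hydraulic radius R = A/P = 18.11/15.75 = 1.15 m. Q_A = (1/0.014)·18.11·1.15^(2/3)·√0.0013 = 51.19 m³/s.
Channel B: For a triangular section with side slope z = 2.8: A = zy² = 2.8×1.37² = 5.255 m²; P = 2y√(1+z²) = 2×1.37×2.973 = 8.147 m. Hydraulic radius R = A/P = 5.255/8.147 = 0.6451 m. Q_B = (1/0.014)·5.255·0.6451^(2/3)·√0.0013 = 10.1 m³/s.
Q_A = 51.19 m³/s vs Q_B = 10.1 m³/s, so channel A carries more.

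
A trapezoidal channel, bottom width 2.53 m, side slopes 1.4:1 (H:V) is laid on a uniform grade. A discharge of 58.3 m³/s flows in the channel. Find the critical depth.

At critical depth, Q² T / (g A³) = 1, i.e. A³/T = Q²/g = 58.3²/9.81 = 346.5.
Trying y = 1.78 m: A³/T = 95.06 — short.
Trying y = 3.01 m: A³/T = 763.3 — over.
Trying y = 2.48 m: A³/T = 348.1 — matches.

y_c = 2.48 m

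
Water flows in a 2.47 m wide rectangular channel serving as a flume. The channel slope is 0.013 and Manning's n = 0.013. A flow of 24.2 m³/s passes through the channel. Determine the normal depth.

Manning's equation rearranged: A R^(2/3) = nQ / (1·√S) = 0.013 × 24.2 / (√0.013) = 2.759.
At y = 1.73 m: A R^(2/3) = 3.435 — over.
At y = 1.09 m: A R^(2/3) = 1.87 — short.
At y = 1.46 m: A R^(2/3) = 2.759 — close enough.

y_n = 1.46 m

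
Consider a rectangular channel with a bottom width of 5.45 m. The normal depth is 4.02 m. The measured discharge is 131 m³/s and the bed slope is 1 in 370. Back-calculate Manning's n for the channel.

n = 0.012

Flow area A = b·y = 5.45 × 4.02 = 21.91 m². Wetted perimeter P = b + 2y = 5.45 + 2×4.02 = 13.49 m.
Hydraulic radius R = A/P = 21.91/13.49 = 1.624 m.
Rearranging Manning's equation: n = (1/Q) A R^(2/3) S^(1/2) = (1/131) × 21.91 × 1.624^(2/3) × √0.002703 = 0.012.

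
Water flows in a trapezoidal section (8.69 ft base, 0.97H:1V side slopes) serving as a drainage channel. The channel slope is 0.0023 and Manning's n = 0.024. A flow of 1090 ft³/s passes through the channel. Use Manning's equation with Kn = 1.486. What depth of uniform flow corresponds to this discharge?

Manning's equation rearranged: A R^(2/3) = nQ / (1.486·√S) = 0.024 × 1090 / (1.486 × √0.0023) = 367.1.
Try y = 9.36 ft: A R^(2/3) = 472.2 — too large.
Try y = 6.31 ft: A R^(2/3) = 217.8 — too small.
Try y = 8.25 ft: A R^(2/3) = 366.8 — ≈ 367.1.

y_n = 8.25 ft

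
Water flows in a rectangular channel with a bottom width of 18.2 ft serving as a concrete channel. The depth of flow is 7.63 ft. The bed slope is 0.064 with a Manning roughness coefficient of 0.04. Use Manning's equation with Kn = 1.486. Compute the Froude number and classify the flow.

supercritical

Flow area A = b·y = 18.2 × 7.63 = 138.9 ft². Wetted perimeter P = b + 2y = 18.2 + 2×7.63 = 33.46 ft.
Hydraulic radius R = A/P = 138.9/33.46 = 4.15 ft.
V = (1.486/n) R^(2/3) √S = (1.486/0.04) × 4.15^(2/3) × √0.064 = 24.27 ft/s. Hydraulic depth D_h = A/T = 138.9/18.2 = 7.63 ft.
Froude number Fr = V/√(g·D_h) = 24.27/√(32.2×7.63) = 1.55, which is greater than 1, so the flow is supercritical.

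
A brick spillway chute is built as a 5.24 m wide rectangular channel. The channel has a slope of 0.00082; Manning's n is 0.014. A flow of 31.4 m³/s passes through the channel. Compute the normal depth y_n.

Manning's equation rearranged: A R^(2/3) = nQ / (1·√S) = 0.014 × 31.4 / (√0.00082) = 15.35.
Try y = 1.7 m: A R^(2/3) = 9.091 — too small.
Try y = 3.15 m: A R^(2/3) = 20.95 — too large.
Try y = 2.49 m: A R^(2/3) = 15.36 — close enough.

y_n = 2.49 m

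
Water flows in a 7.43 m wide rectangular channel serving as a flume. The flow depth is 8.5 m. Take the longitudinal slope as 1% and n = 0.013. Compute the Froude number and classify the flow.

Flow area A = b·y = 7.43 × 8.5 = 63.16 m². Wetted perimeter P = b + 2y = 7.43 + 2×8.5 = 24.43 m.
Hydraulic radius R = A/P = 63.16/24.43 = 2.585 m.
V = (1/n) R^(2/3) √S = (1/0.013) × 2.585^(2/3) × √0.01 = 14.49 m/s. Hydraulic depth D_h = A/T = 63.16/7.43 = 8.5 m.
Froude number Fr = V/√(g·D_h) = 14.49/√(9.81×8.5) = 1.59, which is greater than 1, so the flow is supercritical.

supercritical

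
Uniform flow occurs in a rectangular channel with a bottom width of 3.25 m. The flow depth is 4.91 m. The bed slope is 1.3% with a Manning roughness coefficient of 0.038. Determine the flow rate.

Q = 54.7 m³/s

Flow area A = b·y = 3.25 × 4.91 = 15.96 m². Wetted perimeter P = b + 2y = 3.25 + 2×4.91 = 13.07 m.
Hydraulic radius R = A/P = 15.96/13.07 = 1.221 m.
Manning's equation: Q = (1/n) A R^(2/3) S^(1/2) = (1/0.038) × 15.96 × 1.221^(2/3) × 0.013^(1/2) = 54.7 m³/s.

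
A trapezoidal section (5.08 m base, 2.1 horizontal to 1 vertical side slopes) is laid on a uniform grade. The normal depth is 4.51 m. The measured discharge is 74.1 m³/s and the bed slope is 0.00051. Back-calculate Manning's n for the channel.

With bottom width b = 5.08 m and side slope z = 2.1: A = (b + zy)y = (5.08 + 2.1×4.51)×4.51 = 65.63 m²; P = b + 2y√(1+z²) = 5.08 + 2×4.51×2.326 = 26.06 m.
Hydraulic radius R = A/P = 65.63/26.06 = 2.518 m.
Rearranging Manning's equation: n = (1/Q) A R^(2/3) S^(1/2) = (1/74.1) × 65.63 × 2.518^(2/3) × √0.00051 = 0.037.

n = 0.037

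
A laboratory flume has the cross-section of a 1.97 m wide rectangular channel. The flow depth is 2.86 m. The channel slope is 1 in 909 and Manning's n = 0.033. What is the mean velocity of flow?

V = 0.817 m/s

Flow area A = b·y = 1.97 × 2.86 = 5.634 m². Wetted perimeter P = b + 2y = 1.97 + 2×2.86 = 7.69 m.
Hydraulic radius R = A/P = 5.634/7.69 = 0.7327 m.
From Manning's equation, V = (1/n) R^(2/3) S^(1/2) = (1/0.033) × 0.7327^(2/3) × 0.0011^(1/2) = 0.817 m/s.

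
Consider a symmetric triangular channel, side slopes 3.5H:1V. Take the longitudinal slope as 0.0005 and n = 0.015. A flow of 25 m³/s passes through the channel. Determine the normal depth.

y_n = 2.16 m

Manning's equation rearranged: A R^(2/3) = nQ / (1·√S) = 0.015 × 25 / (√0.0005) = 16.77.
Try y = 1.73 m: A R^(2/3) = 9.264 — too small.
Try y = 2.72 m: A R^(2/3) = 30.97 — too large.
Try y = 2.16 m: A R^(2/3) = 16.75 — matches.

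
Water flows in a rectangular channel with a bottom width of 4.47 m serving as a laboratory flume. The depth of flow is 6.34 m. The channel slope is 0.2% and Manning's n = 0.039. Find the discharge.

Flow area A = b·y = 4.47 × 6.34 = 28.34 m². Wetted perimeter P = b + 2y = 4.47 + 2×6.34 = 17.15 m.
Hydraulic radius R = A/P = 28.34/17.15 = 1.652 m.
Manning's equation: Q = (1/n) A R^(2/3) S^(1/2) = (1/0.039) × 28.34 × 1.652^(2/3) × 0.002^(1/2) = 45.4 m³/s.

Q = 45.4 m³/s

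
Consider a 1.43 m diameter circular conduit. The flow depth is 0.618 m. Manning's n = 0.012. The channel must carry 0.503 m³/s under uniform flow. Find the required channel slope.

S = 0.00037

For a circular section of diameter D = 1.43 m at depth y = 0.618 m, the central angle is θ = 2 arccos(1 − 2y/D) = 2.869 rad. Then A = (D²/8)(θ − sin θ) = 0.6647 m² and P = Dθ/2 = 2.052 m.
Hydraulic radius R = A/P = 0.6647/2.052 = 0.324 m.
From Manning's equation, S = [nQ / (1 A R^(2/3))]² = [0.012 × 0.503 / (1 × 0.6647 × 0.324^(2/3))]² = 0.00037.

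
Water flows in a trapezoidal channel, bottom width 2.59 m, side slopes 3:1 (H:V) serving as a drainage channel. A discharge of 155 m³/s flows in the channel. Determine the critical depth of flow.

At critical depth, Q² T / (g A³) = 1, i.e. A³/T = Q²/g = 155²/9.81 = 2449.
Trying y = 2.13 m: A³/T = 455.3 — too small.
Trying y = 3.95 m: A³/T = 7058 — too large.
Trying y = 3.12 m: A³/T = 2432 — close enough.

y_c = 3.12 m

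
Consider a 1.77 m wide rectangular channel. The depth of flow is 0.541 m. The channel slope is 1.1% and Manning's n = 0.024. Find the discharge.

Q = 2.02 m³/s

Flow area A = b·y = 1.77 × 0.541 = 0.9576 m². Wetted perimeter P = b + 2y = 1.77 + 2×0.541 = 2.852 m.
Hydraulic radius R = A/P = 0.9576/2.852 = 0.3358 m.
Manning's equation: Q = (1/n) A R^(2/3) S^(1/2) = (1/0.024) × 0.9576 × 0.3358^(2/3) × 0.011^(1/2) = 2.02 m³/s.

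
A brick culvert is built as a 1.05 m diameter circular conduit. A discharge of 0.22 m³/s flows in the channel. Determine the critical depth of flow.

At critical depth, Q² T / (g A³) = 1, i.e. A³/T = Q²/g = 0.22²/9.81 = 0.004934.
Try y = 0.231 m: A³/T = 0.003239 — too small.
Try y = 0.31 m: A³/T = 0.01019 — too large.
Try y = 0.257 m: A³/T = 0.004912 — ≈ 0.004934.

y_c = 0.257 m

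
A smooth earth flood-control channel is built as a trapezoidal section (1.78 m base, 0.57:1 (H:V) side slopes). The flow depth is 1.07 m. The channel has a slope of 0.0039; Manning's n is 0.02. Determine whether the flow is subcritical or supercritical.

subcritical

With bottom width b = 1.78 m and side slope z = 0.57: A = (b + zy)y = (1.78 + 0.57×1.07)×1.07 = 2.557 m²; P = b + 2y√(1+z²) = 1.78 + 2×1.07×1.151 = 4.243 m.
Hydraulic radius R = A/P = 2.557/4.243 = 0.6027 m.
V = (1/n) R^(2/3) √S = (1/0.02) × 0.6027^(2/3) × √0.0039 = 2.228 m/s. Hydraulic depth D_h = A/T = 2.557/3 = 0.8525 m.
Froude number Fr = V/√(g·D_h) = 2.228/√(9.81×0.8525) = 0.77, which is less than 1, so the flow is subcritical.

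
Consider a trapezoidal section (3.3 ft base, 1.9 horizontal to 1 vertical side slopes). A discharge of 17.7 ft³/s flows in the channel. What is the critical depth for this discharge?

At critical depth, Q² T / (g A³) = 1, i.e. A³/T = Q²/g = 17.7²/32.2 = 9.73.
Trying y = 0.977 ft: A³/T = 18.23 — too large.
Trying y = 0.817 ft: A³/T = 9.728 — ≈ 9.73.

y_c = 0.817 ft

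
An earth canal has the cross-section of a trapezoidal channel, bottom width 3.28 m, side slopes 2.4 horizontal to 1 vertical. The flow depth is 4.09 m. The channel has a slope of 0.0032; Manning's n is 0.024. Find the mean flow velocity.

With bottom width b = 3.28 m and side slope z = 2.4: A = (b + zy)y = (3.28 + 2.4×4.09)×4.09 = 53.56 m²; P = b + 2y√(1+z²) = 3.28 + 2×4.09×2.6 = 24.55 m.
Hydraulic radius R = A/P = 53.56/24.55 = 2.182 m.
From Manning's equation, V = (1/n) R^(2/3) S^(1/2) = (1/0.024) × 2.182^(2/3) × 0.0032^(1/2) = 3.97 m/s.

V = 3.97 m/s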